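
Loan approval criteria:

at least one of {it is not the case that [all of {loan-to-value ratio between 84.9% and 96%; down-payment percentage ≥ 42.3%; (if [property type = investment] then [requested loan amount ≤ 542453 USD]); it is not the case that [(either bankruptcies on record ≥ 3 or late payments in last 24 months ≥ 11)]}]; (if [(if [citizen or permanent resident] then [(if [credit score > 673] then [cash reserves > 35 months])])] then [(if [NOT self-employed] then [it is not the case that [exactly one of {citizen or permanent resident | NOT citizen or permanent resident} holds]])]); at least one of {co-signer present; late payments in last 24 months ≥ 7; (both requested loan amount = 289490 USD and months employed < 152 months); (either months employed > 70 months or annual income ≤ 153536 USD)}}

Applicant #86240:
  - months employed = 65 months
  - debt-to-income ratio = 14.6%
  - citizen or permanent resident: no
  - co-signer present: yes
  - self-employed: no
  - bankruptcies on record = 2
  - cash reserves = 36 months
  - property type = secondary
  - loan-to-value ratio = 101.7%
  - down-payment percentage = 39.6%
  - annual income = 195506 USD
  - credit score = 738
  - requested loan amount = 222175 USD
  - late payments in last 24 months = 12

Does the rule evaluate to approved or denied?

Atomic conditions:
  loan-to-value ratio between 84.9% and 96%: 101.7 in [84.9, 96] is false
  down-payment percentage ≥ 42.3%: 39.6 ≥ 42.3 is false
  property type = investment: secondary == investment is false
  requested loan amount ≤ 542453 USD: 222175 ≤ 542453 is true
  bankruptcies on record ≥ 3: 2 ≥ 3 is false
  late payments in last 24 months ≥ 11: 12 ≥ 11 is true
  citizen or permanent resident: no → false
  credit score > 673: 738 > 673 is true
  cash reserves > 35 months: 36 > 35 is true
  NOT self-employed: no → true
  NOT citizen or permanent resident: no → true
  co-signer present: yes → true
  late payments in last 24 months ≥ 7: 12 ≥ 7 is true
  requested loan amount = 289490 USD: 222175 == 289490 is false
  months employed < 152 months: 65 < 152 is true
  months employed > 70 months: 65 > 70 is false
  annual income ≤ 153536 USD: 195506 ≤ 153536 is false
Combine:
[1.1.3] false → true (antecedent false ⇒ implication holds) = true
[1.1.4.1] false OR true = true
[1.1.4] NOT true = false
[1.1] false AND false AND true AND false = false
[1] NOT false = true
[2.1.2] true → true = true
[2.1] false → true (antecedent false ⇒ implication holds) = true
[2.2.2.1] exactly-one(false, true) = true
[2.2.2] NOT true = false
[2.2] true → false = false
[2] true → false = false
[3.3] false AND true = false
[3.4] false OR false = false
[3] true OR true OR false OR false = true
[root] true OR false OR true = true
Overall: true → approved

Approved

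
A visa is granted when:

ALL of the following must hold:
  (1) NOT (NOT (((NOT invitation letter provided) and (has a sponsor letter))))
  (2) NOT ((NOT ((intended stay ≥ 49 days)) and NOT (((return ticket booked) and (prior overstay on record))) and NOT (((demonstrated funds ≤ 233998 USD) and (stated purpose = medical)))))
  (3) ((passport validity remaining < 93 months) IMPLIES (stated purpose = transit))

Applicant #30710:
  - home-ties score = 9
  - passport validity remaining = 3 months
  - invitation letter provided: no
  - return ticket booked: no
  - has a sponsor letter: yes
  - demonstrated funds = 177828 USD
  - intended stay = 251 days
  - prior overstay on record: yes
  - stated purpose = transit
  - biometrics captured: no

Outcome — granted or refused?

Granted

Atomic conditions:
  NOT invitation letter provided: no → true
  has a sponsor letter: yes → true
  intended stay ≥ 49 days: 251 ≥ 49 is true
  return ticket booked: no → false
  prior overstay on record: yes → true
  demonstrated funds ≤ 233998 USD: 177828 ≤ 233998 is true
  stated purpose = medical: transit == medical is false
  passport validity remaining < 93 months: 3 < 93 is true
  stated purpose = transit: transit == transit is true
Combine:
[1.1.1] true AND true = true
[1.1] NOT true = false
[1] NOT false = true
[2.1.1] NOT true = false
[2.1.2.1] false AND true = false
[2.1.2] NOT false = true
[2.1.3.1] true AND false = false
[2.1.3] NOT false = true
[2.1] false AND true AND true = false
[2] NOT false = true
[3] true → true = true
[root] true AND true AND true = true
Overall: true → granted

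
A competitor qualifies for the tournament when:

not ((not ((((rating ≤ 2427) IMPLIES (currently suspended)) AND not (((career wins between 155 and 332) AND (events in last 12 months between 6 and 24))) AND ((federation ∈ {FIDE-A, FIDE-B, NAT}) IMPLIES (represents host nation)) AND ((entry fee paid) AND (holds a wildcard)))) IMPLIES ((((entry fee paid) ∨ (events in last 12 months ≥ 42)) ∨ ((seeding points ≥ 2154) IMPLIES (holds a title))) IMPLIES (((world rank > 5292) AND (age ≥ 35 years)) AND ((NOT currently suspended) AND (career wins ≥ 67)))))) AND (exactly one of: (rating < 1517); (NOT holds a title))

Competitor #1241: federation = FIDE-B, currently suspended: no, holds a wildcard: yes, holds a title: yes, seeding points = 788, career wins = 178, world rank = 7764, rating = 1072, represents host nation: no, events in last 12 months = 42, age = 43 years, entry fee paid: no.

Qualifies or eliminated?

Atomic conditions:
  rating ≤ 2427: 1072 ≤ 2427 is true
  currently suspended: no → false
  career wins between 155 and 332: 178 in [155, 332] is true
  events in last 12 months between 6 and 24: 42 in [6, 24] is false
  federation ∈ {FIDE-A, FIDE-B, NAT}: FIDE-B is in the set → true
  represents host nation: no → false
  entry fee paid: no → false
  holds a wildcard: yes → true
  events in last 12 months ≥ 42: 42 ≥ 42 is true
  seeding points ≥ 2154: 788 ≥ 2154 is false
  holds a title: yes → true
  world rank > 5292: 7764 > 5292 is true
  age ≥ 35 years: 43 ≥ 35 is true
  NOT currently suspended: no → true
  career wins ≥ 67: 178 ≥ 67 is true
  rating < 1517: 1072 < 1517 is true
  NOT holds a title: yes → false
Combine:
[1.1.1.1.1] true → false = false
[1.1.1.1.2.1] true AND false = false
[1.1.1.1.2] NOT false = true
[1.1.1.1.3] true → false = false
[1.1.1.1.4] false AND true = false
[1.1.1.1] false AND true AND false AND false = false
[1.1.1] NOT false = true
[1.1.2.1.1] false OR true = true
[1.1.2.1.2] false → true (antecedent false ⇒ implication holds) = true
[1.1.2.1] true OR true = true
[1.1.2.2.1] true AND true = true
[1.1.2.2.2] true AND true = true
[1.1.2.2] true AND true = true
[1.1.2] true → true = true
[1.1] true → true = true
[1] NOT true = false
[2] exactly-one(true, false) = true
[root] false AND true = false
Overall: false → eliminated

Eliminated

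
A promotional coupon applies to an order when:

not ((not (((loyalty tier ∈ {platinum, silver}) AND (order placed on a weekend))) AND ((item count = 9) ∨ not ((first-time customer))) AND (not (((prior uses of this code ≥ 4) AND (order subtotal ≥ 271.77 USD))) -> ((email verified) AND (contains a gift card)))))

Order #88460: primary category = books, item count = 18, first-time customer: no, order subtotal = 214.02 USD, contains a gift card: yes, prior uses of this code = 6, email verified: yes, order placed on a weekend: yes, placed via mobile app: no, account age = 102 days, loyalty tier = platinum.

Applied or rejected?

Atomic conditions:
  loyalty tier ∈ {platinum, silver}: platinum is in the set → true
  order placed on a weekend: yes → true
  item count = 9: 18 == 9 is false
  first-time customer: no → false
  prior uses of this code ≥ 4: 6 ≥ 4 is true
  order subtotal ≥ 271.77 USD: 214.02 ≥ 271.77 is false
  email verified: yes → true
  contains a gift card: yes → true
Combine:
[1.1.1] true AND true = true
[1.1] NOT true = false
[1.2.2] NOT false = true
[1.2] false OR true = true
[1.3.1.1] true AND false = false
[1.3.1] NOT false = true
[1.3.2] true AND true = true
[1.3] true → true = true
[1] false AND true AND true = false
[root] NOT false = true
Overall: true → applied

Applied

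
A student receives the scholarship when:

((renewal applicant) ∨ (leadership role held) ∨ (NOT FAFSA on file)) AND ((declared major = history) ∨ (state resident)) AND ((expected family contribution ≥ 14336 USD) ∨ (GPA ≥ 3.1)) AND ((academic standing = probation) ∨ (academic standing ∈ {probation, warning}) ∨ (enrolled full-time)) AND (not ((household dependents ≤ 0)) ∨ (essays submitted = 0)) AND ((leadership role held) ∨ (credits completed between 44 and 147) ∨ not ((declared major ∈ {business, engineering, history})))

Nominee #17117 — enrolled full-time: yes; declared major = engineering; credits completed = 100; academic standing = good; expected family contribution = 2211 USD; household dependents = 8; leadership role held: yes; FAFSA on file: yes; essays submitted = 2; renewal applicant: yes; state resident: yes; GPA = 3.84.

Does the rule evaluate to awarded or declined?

Atomic conditions:
  renewal applicant: yes → true
  leadership role held: yes → true
  NOT FAFSA on file: yes → false
  declared major = history: engineering == history is false
  state resident: yes → true
  expected family contribution ≥ 14336 USD: 2211 ≥ 14336 is false
  GPA ≥ 3.1: 3.84 ≥ 3.1 is true
  academic standing = probation: good == probation is false
  academic standing ∈ {probation, warning}: good is not in the set → false
  enrolled full-time: yes → true
  household dependents ≤ 0: 8 ≤ 0 is false
  essays submitted = 0: 2 == 0 is false
  credits completed between 44 and 147: 100 in [44, 147] is true
  declared major ∈ {business, engineering, history}: engineering is in the set → true
Combine:
[1] true OR true OR false = true
[2] false OR true = true
[3] false OR true = true
[4] false OR false OR true = true
[5.1] NOT false = true
[5] true OR false = true
[6.3] NOT true = false
[6] true OR true OR false = true
[root] true AND true AND true AND true AND true AND true = true
Overall: true → awarded

Awarded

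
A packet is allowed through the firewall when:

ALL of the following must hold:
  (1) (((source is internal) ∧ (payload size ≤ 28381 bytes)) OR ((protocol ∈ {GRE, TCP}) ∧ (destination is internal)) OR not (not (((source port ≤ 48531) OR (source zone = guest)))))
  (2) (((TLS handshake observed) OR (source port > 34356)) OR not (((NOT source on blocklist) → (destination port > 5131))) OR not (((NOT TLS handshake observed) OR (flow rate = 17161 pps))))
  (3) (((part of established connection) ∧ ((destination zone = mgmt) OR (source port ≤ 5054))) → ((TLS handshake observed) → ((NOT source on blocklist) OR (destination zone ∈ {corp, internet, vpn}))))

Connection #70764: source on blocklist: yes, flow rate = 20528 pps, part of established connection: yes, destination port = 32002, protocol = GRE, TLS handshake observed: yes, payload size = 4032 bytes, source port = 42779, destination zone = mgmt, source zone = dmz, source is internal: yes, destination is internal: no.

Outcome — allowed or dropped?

Atomic conditions:
  source is internal: yes → true
  payload size ≤ 28381 bytes: 4032 ≤ 28381 is true
  protocol ∈ {GRE, TCP}: GRE is in the set → true
  destination is internal: no → false
  source port ≤ 48531: 42779 ≤ 48531 is true
  source zone = guest: dmz == guest is false
  TLS handshake observed: yes → true
  source port > 34356: 42779 > 34356 is true
  NOT source on blocklist: yes → false
  destination port > 5131: 32002 > 5131 is true
  NOT TLS handshake observed: yes → false
  flow rate = 17161 pps: 20528 == 17161 is false
  part of established connection: yes → true
  destination zone = mgmt: mgmt == mgmt is true
  source port ≤ 5054: 42779 ≤ 5054 is false
  destination zone ∈ {corp, internet, vpn}: mgmt is not in the set → false
Combine:
[1.1] true AND true = true
[1.2] true AND false = false
[1.3.1.1] true OR false = true
[1.3.1] NOT true = false
[1.3] NOT false = true
[1] true OR false OR true = true
[2.1] true OR true = true
[2.2.1] false → true (antecedent false ⇒ implication holds) = true
[2.2] NOT true = false
[2.3.1] false OR false = false
[2.3] NOT false = true
[2] true OR false OR true = true
[3.1.2] true OR false = true
[3.1] true AND true = true
[3.2.2] false OR false = false
[3.2] true → false = false
[3] true → false = false
[root] true AND true AND false = false
Overall: false → dropped

Dropped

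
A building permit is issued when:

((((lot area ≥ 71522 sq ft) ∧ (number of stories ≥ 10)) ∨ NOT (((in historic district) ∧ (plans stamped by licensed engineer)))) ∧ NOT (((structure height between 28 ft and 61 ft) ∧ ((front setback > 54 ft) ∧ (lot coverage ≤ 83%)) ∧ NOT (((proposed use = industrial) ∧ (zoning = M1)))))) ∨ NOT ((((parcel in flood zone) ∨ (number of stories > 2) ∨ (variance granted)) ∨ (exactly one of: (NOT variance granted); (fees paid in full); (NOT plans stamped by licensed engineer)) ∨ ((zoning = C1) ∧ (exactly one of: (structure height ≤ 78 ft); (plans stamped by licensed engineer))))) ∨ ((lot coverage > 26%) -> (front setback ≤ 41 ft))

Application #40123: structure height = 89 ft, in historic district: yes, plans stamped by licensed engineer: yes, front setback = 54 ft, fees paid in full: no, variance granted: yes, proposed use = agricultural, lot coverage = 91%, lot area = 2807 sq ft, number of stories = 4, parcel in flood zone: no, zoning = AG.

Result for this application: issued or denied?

Atomic conditions:
  lot area ≥ 71522 sq ft: 2807 ≥ 71522 is false
  number of stories ≥ 10: 4 ≥ 10 is false
  in historic district: yes → true
  plans stamped by licensed engineer: yes → true
  structure height between 28 ft and 61 ft: 89 in [28, 61] is false
  front setback > 54 ft: 54 > 54 is false
  lot coverage ≤ 83%: 91 ≤ 83 is false
  proposed use = industrial: agricultural == industrial is false
  zoning = M1: AG == M1 is false
  parcel in flood zone: no → false
  number of stories > 2: 4 > 2 is true
  variance granted: yes → true
  NOT variance granted: yes → false
  fees paid in full: no → false
  NOT plans stamped by licensed engineer: yes → false
  zoning = C1: AG == C1 is false
  structure height ≤ 78 ft: 89 ≤ 78 is false
  lot coverage > 26%: 91 > 26 is true
  front setback ≤ 41 ft: 54 ≤ 41 is false
Combine:
[1.1.1] false AND false = false
[1.1.2.1] true AND true = true
[1.1.2] NOT true = false
[1.1] false OR false = false
[1.2.1.2] false AND false = false
[1.2.1.3.1] false AND false = false
[1.2.1.3] NOT false = true
[1.2.1] false AND false AND true = false
[1.2] NOT false = true
[1] false AND true = false
[2.1.1] false OR true OR true = true
[2.1.2] exactly-one(false, false, false) = false
[2.1.3.2] exactly-one(false, true) = true
[2.1.3] false AND true = false
[2.1] true OR false OR false = true
[2] NOT true = false
[3] true → false = false
[root] false OR false OR false = false
Overall: false → denied

Denied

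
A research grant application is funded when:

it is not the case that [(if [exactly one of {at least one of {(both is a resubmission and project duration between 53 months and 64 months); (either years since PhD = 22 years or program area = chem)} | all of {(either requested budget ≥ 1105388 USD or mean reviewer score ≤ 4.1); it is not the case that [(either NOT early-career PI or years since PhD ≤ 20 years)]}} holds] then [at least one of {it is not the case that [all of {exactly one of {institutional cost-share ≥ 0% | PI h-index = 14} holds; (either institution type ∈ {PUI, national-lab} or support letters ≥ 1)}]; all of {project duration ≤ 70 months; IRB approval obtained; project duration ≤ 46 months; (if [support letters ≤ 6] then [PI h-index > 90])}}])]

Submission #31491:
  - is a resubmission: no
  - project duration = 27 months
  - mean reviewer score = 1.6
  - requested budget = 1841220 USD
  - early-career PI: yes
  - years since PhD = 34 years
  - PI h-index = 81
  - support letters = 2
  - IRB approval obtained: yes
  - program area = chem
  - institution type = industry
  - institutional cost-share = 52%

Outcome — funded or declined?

Atomic conditions:
  is a resubmission: no → false
  project duration between 53 months and 64 months: 27 in [53, 64] is false
  years since PhD = 22 years: 34 == 22 is false
  program area = chem: chem == chem is true
  requested budget ≥ 1105388 USD: 1841220 ≥ 1105388 is true
  mean reviewer score ≤ 4.1: 1.6 ≤ 4.1 is true
  NOT early-career PI: yes → false
  years since PhD ≤ 20 years: 34 ≤ 20 is false
  institutional cost-share ≥ 0%: 52 ≥ 0 is true
  PI h-index = 14: 81 == 14 is false
  institution type ∈ {PUI, national-lab}: industry is not in the set → false
  support letters ≥ 1: 2 ≥ 1 is true
  project duration ≤ 70 months: 27 ≤ 70 is true
  IRB approval obtained: yes → true
  project duration ≤ 46 months: 27 ≤ 46 is true
  support letters ≤ 6: 2 ≤ 6 is true
  PI h-index > 90: 81 > 90 is false
Combine:
[1.1.1.1] false AND false = false
[1.1.1.2] false OR true = true
[1.1.1] false OR true = true
[1.1.2.1] true OR true = true
[1.1.2.2.1] false OR false = false
[1.1.2.2] NOT false = true
[1.1.2] true AND true = true
[1.1] exactly-one(true, true) = false
[1.2.1.1.1] exactly-one(true, false) = true
[1.2.1.1.2] false OR true = true
[1.2.1.1] true AND true = true
[1.2.1] NOT true = false
[1.2.2.4] true → false = false
[1.2.2] true AND true AND true AND false = false
[1.2] false OR false = false
[1] false → false (antecedent false ⇒ implication holds) = true
[root] NOT true = false
Overall: false → declined

Declined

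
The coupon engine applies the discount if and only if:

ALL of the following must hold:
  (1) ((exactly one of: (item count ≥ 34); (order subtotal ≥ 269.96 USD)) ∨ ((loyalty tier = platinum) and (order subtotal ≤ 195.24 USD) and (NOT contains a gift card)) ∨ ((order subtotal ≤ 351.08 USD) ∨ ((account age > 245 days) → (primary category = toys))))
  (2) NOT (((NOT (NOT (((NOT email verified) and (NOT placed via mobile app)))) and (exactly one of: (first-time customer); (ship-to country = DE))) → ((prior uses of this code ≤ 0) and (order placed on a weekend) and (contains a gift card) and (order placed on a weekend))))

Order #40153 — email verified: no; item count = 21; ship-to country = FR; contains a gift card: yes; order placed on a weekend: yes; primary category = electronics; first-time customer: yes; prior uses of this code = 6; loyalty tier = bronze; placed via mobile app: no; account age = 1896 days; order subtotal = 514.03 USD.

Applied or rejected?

Atomic conditions:
  item count ≥ 34: 21 ≥ 34 is false
  order subtotal ≥ 269.96 USD: 514.03 ≥ 269.96 is true
  loyalty tier = platinum: bronze == platinum is false
  order subtotal ≤ 195.24 USD: 514.03 ≤ 195.24 is false
  NOT contains a gift card: yes → false
  order subtotal ≤ 351.08 USD: 514.03 ≤ 351.08 is false
  account age > 245 days: 1896 > 245 is true
  primary category = toys: electronics == toys is false
  NOT email verified: no → true
  NOT placed via mobile app: no → true
  first-time customer: yes → true
  ship-to country = DE: FR == DE is false
  prior uses of this code ≤ 0: 6 ≤ 0 is false
  order placed on a weekend: yes → true
  contains a gift card: yes → true
Combine:
[1.1] exactly-one(false, true) = true
[1.2] false AND false AND false = false
[1.3.2] true → false = false
[1.3] false OR false = false
[1] true OR false OR false = true
[2.1.1.1.1.1] true AND true = true
[2.1.1.1.1] NOT true = false
[2.1.1.1] NOT false = true
[2.1.1.2] exactly-one(true, false) = true
[2.1.1] true AND true = true
[2.1.2] false AND true AND true AND true = false
[2.1] true → false = false
[2] NOT false = true
[root] true AND true = true
Overall: true → applied

Applied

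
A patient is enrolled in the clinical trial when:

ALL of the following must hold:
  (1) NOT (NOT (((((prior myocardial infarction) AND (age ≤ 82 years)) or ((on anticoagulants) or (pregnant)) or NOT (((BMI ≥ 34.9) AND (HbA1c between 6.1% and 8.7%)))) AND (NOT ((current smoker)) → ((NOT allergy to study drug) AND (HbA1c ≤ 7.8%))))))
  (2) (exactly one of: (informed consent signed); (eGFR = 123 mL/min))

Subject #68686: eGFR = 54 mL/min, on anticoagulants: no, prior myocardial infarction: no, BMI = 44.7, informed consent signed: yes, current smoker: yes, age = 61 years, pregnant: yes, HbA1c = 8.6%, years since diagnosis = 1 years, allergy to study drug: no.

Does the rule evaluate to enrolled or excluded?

Atomic conditions:
  prior myocardial infarction: no → false
  age ≤ 82 years: 61 ≤ 82 is true
  on anticoagulants: no → false
  pregnant: yes → true
  BMI ≥ 34.9: 44.7 ≥ 34.9 is true
  HbA1c between 6.1% and 8.7%: 8.6 in [6.1, 8.7] is true
  current smoker: yes → true
  NOT allergy to study drug: no → true
  HbA1c ≤ 7.8%: 8.6 ≤ 7.8 is false
  informed consent signed: yes → true
  eGFR = 123 mL/min: 54 == 123 is false
Combine:
[1.1.1.1.1] false AND true = false
[1.1.1.1.2] false OR true = true
[1.1.1.1.3.1] true AND true = true
[1.1.1.1.3] NOT true = false
[1.1.1.1] false OR true OR false = true
[1.1.1.2.1] NOT true = false
[1.1.1.2.2] true AND false = false
[1.1.1.2] false → false (antecedent false ⇒ implication holds) = true
[1.1.1] true AND true = true
[1.1] NOT true = false
[1] NOT false = true
[2] exactly-one(true, false) = true
[root] true AND true = true
Overall: true → enrolled

Enrolled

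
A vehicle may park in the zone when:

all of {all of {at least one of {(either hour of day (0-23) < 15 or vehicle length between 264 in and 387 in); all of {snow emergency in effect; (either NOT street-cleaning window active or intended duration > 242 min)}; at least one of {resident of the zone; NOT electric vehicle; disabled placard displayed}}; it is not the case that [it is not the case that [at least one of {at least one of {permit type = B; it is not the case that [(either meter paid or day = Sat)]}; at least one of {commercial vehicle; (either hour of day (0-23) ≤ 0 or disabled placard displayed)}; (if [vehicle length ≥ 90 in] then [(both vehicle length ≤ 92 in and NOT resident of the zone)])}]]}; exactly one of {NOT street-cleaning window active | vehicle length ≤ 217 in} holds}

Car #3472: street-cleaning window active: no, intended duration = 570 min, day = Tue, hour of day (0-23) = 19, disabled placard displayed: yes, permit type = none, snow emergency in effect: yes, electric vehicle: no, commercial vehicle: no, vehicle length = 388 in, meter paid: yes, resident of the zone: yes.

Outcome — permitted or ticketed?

Atomic conditions:
  hour of day (0-23) < 15: 19 < 15 is false
  vehicle length between 264 in and 387 in: 388 in [264, 387] is false
  snow emergency in effect: yes → true
  NOT street-cleaning window active: no → true
  intended duration > 242 min: 570 > 242 is true
  resident of the zone: yes → true
  NOT electric vehicle: no → true
  disabled placard displayed: yes → true
  permit type = B: none == B is false
  meter paid: yes → true
  day = Sat: Tue == Sat is false
  commercial vehicle: no → false
  hour of day (0-23) ≤ 0: 19 ≤ 0 is false
  vehicle length ≥ 90 in: 388 ≥ 90 is true
  vehicle length ≤ 92 in: 388 ≤ 92 is false
  NOT resident of the zone: yes → false
  vehicle length ≤ 217 in: 388 ≤ 217 is false
Combine:
[1.1.1] false OR false = false
[1.1.2.2] true OR true = true
[1.1.2] true AND true = true
[1.1.3] true OR true OR true = true
[1.1] false OR true OR true = true
[1.2.1.1.1.2.1] true OR false = true
[1.2.1.1.1.2] NOT true = false
[1.2.1.1.1] false OR false = false
[1.2.1.1.2.2] false OR true = true
[1.2.1.1.2] false OR true = true
[1.2.1.1.3.2] false AND false = false
[1.2.1.1.3] true → false = false
[1.2.1.1] false OR true OR false = true
[1.2.1] NOT true = false
[1.2] NOT false = true
[1] true AND true = true
[2] exactly-one(true, false) = true
[root] true AND true = true
Overall: true → permitted

Permitted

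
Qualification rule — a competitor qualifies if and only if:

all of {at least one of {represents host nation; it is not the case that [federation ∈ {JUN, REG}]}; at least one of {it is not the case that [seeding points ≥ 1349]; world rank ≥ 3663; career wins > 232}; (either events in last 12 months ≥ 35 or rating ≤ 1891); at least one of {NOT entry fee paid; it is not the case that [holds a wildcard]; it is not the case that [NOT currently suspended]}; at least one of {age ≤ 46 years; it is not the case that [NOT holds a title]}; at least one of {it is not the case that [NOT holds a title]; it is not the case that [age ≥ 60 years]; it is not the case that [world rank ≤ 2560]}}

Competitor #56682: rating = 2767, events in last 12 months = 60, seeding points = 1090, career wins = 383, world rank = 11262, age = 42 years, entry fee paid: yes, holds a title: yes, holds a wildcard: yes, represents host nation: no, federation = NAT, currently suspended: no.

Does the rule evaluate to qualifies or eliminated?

Atomic conditions:
  represents host nation: no → false
  federation ∈ {JUN, REG}: NAT is not in the set → false
  seeding points ≥ 1349: 1090 ≥ 1349 is false
  world rank ≥ 3663: 11262 ≥ 3663 is true
  career wins > 232: 383 > 232 is true
  events in last 12 months ≥ 35: 60 ≥ 35 is true
  rating ≤ 1891: 2767 ≤ 1891 is false
  NOT entry fee paid: yes → false
  holds a wildcard: yes → true
  NOT currently suspended: no → true
  age ≤ 46 years: 42 ≤ 46 is true
  NOT holds a title: yes → false
  age ≥ 60 years: 42 ≥ 60 is false
  world rank ≤ 2560: 11262 ≤ 2560 is false
Combine:
[1.2] NOT false = true
[1] false OR true = true
[2.1] NOT false = true
[2] true OR true OR true = true
[3] true OR false = true
[4.2] NOT true = false
[4.3] NOT true = false
[4] false OR false OR false = false
[5.2] NOT false = true
[5] true OR true = true
[6.1] NOT false = true
[6.2] NOT false = true
[6.3] NOT false = true
[6] true OR true OR true = true
[root] true AND true AND true AND false AND true AND true = false
Overall: false → eliminated

Eliminated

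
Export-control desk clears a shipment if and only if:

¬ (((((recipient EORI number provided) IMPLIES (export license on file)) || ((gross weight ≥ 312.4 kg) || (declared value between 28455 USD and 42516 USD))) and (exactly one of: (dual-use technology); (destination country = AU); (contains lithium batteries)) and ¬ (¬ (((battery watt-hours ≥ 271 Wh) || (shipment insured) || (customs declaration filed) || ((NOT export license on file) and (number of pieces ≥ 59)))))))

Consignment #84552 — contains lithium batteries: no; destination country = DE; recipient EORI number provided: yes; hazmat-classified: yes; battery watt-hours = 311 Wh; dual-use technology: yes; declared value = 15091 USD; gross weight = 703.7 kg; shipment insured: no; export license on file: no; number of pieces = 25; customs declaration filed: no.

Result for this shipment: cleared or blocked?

Atomic conditions:
  recipient EORI number provided: yes → true
  export license on file: no → false
  gross weight ≥ 312.4 kg: 703.7 ≥ 312.4 is true
  declared value between 28455 USD and 42516 USD: 15091 in [28455, 42516] is false
  dual-use technology: yes → true
  destination country = AU: DE == AU is false
  contains lithium batteries: no → false
  battery watt-hours ≥ 271 Wh: 311 ≥ 271 is true
  shipment insured: no → false
  customs declaration filed: no → false
  NOT export license on file: no → true
  number of pieces ≥ 59: 25 ≥ 59 is false
Combine:
[1.1.1] true → false = false
[1.1.2] true OR false = true
[1.1] false OR true = true
[1.2] exactly-one(true, false, false) = true
[1.3.1.1.4] true AND false = false
[1.3.1.1] true OR false OR false OR false = true
[1.3.1] NOT true = false
[1.3] NOT false = true
[1] true AND true AND true = true
[root] NOT true = false
Overall: false → blocked

Blocked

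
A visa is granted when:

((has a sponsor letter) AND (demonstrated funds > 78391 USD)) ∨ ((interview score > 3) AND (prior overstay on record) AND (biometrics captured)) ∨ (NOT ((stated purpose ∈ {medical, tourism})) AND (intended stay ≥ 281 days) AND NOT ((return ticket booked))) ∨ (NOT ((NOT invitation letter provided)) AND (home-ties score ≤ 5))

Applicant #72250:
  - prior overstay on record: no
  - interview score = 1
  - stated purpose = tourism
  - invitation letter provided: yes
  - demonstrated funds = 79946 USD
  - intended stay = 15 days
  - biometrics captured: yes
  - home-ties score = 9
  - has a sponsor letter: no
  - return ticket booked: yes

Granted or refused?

Refused

Atomic conditions:
  has a sponsor letter: no → false
  demonstrated funds > 78391 USD: 79946 > 78391 is true
  interview score > 3: 1 > 3 is false
  prior overstay on record: no → false
  biometrics captured: yes → true
  stated purpose ∈ {medical, tourism}: tourism is in the set → true
  intended stay ≥ 281 days: 15 ≥ 281 is false
  return ticket booked: yes → true
  NOT invitation letter provided: yes → false
  home-ties score ≤ 5: 9 ≤ 5 is false
Combine:
[1] false AND true = false
[2] false AND false AND true = false
[3.1] NOT true = false
[3.3] NOT true = false
[3] false AND false AND false = false
[4.1] NOT false = true
[4] true AND false = false
[root] false OR false OR false OR false = false
Overall: false → refused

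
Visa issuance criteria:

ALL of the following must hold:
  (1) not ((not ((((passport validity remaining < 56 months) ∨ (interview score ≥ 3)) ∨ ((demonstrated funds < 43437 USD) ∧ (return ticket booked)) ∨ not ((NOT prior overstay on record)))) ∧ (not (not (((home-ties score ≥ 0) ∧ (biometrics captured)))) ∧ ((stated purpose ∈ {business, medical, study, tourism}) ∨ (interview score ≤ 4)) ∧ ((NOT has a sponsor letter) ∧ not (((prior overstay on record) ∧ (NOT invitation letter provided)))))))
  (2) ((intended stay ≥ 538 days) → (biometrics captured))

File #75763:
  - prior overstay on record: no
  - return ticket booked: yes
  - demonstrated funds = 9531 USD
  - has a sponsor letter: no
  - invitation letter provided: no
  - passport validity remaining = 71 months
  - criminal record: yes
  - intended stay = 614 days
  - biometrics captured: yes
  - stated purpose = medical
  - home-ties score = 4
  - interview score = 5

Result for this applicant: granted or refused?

Granted

Atomic conditions:
  passport validity remaining < 56 months: 71 < 56 is false
  interview score ≥ 3: 5 ≥ 3 is true
  demonstrated funds < 43437 USD: 9531 < 43437 is true
  return ticket booked: yes → true
  NOT prior overstay on record: no → true
  home-ties score ≥ 0: 4 ≥ 0 is true
  biometrics captured: yes → true
  stated purpose ∈ {business, medical, study, tourism}: medical is in the set → true
  interview score ≤ 4: 5 ≤ 4 is false
  NOT has a sponsor letter: no → true
  prior overstay on record: no → false
  NOT invitation letter provided: no → true
  intended stay ≥ 538 days: 614 ≥ 538 is true
Combine:
[1.1.1.1.1] false OR true = true
[1.1.1.1.2] true AND true = true
[1.1.1.1.3] NOT true = false
[1.1.1.1] true OR true OR false = true
[1.1.1] NOT true = false
[1.1.2.1.1.1] true AND true = true
[1.1.2.1.1] NOT true = false
[1.1.2.1] NOT false = true
[1.1.2.2] true OR false = true
[1.1.2.3.2.1] false AND true = false
[1.1.2.3.2] NOT false = true
[1.1.2.3] true AND true = true
[1.1.2] true AND true AND true = true
[1.1] false AND true = false
[1] NOT false = true
[2] true → true = true
[root] true AND true = true
Overall: true → granted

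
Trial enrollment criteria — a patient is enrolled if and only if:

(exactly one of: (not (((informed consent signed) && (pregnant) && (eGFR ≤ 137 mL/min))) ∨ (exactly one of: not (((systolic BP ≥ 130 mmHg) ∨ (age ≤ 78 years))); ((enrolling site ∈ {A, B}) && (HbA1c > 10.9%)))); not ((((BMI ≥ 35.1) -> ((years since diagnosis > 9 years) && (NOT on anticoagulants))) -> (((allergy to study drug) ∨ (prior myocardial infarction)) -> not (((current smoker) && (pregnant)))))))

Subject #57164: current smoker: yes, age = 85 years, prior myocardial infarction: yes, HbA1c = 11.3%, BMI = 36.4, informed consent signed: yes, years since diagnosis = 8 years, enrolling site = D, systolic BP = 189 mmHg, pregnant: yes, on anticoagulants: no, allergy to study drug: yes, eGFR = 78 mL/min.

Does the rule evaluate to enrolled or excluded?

Atomic conditions:
  informed consent signed: yes → true
  pregnant: yes → true
  eGFR ≤ 137 mL/min: 78 ≤ 137 is true
  systolic BP ≥ 130 mmHg: 189 ≥ 130 is true
  age ≤ 78 years: 85 ≤ 78 is false
  enrolling site ∈ {A, B}: D is not in the set → false
  HbA1c > 10.9%: 11.3 > 10.9 is true
  BMI ≥ 35.1: 36.4 ≥ 35.1 is true
  years since diagnosis > 9 years: 8 > 9 is false
  NOT on anticoagulants: no → true
  allergy to study drug: yes → true
  prior myocardial infarction: yes → true
  current smoker: yes → true
Combine:
[1.1.1] true AND true AND true = true
[1.1] NOT true = false
[1.2.1.1] true OR false = true
[1.2.1] NOT true = false
[1.2.2] false AND true = false
[1.2] exactly-one(false, false) = false
[1] false OR false = false
[2.1.1.2] false AND true = false
[2.1.1] true → false = false
[2.1.2.1] true OR true = true
[2.1.2.2.1] true AND true = true
[2.1.2.2] NOT true = false
[2.1.2] true → false = false
[2.1] false → false (antecedent false ⇒ implication holds) = true
[2] NOT true = false
[root] exactly-one(false, false) = false
Overall: false → excluded

Excluded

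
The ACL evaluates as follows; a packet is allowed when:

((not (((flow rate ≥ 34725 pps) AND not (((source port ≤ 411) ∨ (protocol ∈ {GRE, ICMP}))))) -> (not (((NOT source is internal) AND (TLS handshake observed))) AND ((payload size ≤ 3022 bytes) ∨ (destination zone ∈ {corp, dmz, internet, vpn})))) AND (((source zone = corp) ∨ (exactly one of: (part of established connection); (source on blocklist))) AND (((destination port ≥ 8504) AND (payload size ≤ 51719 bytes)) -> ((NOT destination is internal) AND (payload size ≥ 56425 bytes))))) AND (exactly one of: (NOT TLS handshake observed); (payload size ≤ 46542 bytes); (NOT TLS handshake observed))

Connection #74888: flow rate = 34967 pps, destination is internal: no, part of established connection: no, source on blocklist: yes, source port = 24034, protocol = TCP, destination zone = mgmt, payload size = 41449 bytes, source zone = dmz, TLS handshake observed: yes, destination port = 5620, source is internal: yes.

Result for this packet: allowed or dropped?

Allowed

Atomic conditions:
  flow rate ≥ 34725 pps: 34967 ≥ 34725 is true
  source port ≤ 411: 24034 ≤ 411 is false
  protocol ∈ {GRE, ICMP}: TCP is not in the set → false
  NOT source is internal: yes → false
  TLS handshake observed: yes → true
  payload size ≤ 3022 bytes: 41449 ≤ 3022 is false
  destination zone ∈ {corp, dmz, internet, vpn}: mgmt is not in the set → false
  source zone = corp: dmz == corp is false
  part of established connection: no → false
  source on blocklist: yes → true
  destination port ≥ 8504: 5620 ≥ 8504 is false
  payload size ≤ 51719 bytes: 41449 ≤ 51719 is true
  NOT destination is internal: no → true
  payload size ≥ 56425 bytes: 41449 ≥ 56425 is false
  NOT TLS handshake observed: yes → false
  payload size ≤ 46542 bytes: 41449 ≤ 46542 is true
Combine:
[1.1.1.1.2.1] false OR false = false
[1.1.1.1.2] NOT false = true
[1.1.1.1] true AND true = true
[1.1.1] NOT true = false
[1.1.2.1.1] false AND true = false
[1.1.2.1] NOT false = true
[1.1.2.2] false OR false = false
[1.1.2] true AND false = false
[1.1] false → false (antecedent false ⇒ implication holds) = true
[1.2.1.2] exactly-one(false, true) = true
[1.2.1] false OR true = true
[1.2.2.1] false AND true = false
[1.2.2.2] true AND false = false
[1.2.2] false → false (antecedent false ⇒ implication holds) = true
[1.2] true AND true = true
[1] true AND true = true
[2] exactly-one(false, true, false) = true
[root] true AND true = true
Overall: true → allowed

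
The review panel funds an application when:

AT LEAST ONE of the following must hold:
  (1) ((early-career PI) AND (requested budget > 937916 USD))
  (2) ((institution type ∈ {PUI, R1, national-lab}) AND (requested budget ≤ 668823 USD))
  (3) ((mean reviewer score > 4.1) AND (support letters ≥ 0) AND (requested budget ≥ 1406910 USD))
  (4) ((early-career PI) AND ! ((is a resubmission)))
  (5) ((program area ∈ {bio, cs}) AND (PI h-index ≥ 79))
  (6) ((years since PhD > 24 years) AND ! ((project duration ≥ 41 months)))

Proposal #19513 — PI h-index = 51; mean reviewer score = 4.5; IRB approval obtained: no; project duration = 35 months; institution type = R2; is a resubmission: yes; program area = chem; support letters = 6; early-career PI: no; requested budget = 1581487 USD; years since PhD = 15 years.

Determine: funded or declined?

Atomic conditions:
  early-career PI: no → false
  requested budget > 937916 USD: 1581487 > 937916 is true
  institution type ∈ {PUI, R1, national-lab}: R2 is not in the set → false
  requested budget ≤ 668823 USD: 1581487 ≤ 668823 is false
  mean reviewer score > 4.1: 4.5 > 4.1 is true
  support letters ≥ 0: 6 ≥ 0 is true
  requested budget ≥ 1406910 USD: 1581487 ≥ 1406910 is true
  is a resubmission: yes → true
  program area ∈ {bio, cs}: chem is not in the set → false
  PI h-index ≥ 79: 51 ≥ 79 is false
  years since PhD > 24 years: 15 > 24 is false
  project duration ≥ 41 months: 35 ≥ 41 is false
Combine:
[1] false AND true = false
[2] false AND false = false
[3] true AND true AND true = true
[4.2] NOT true = false
[4] false AND false = false
[5] false AND false = false
[6.2] NOT false = true
[6] false AND true = false
[root] false OR false OR true OR false OR false OR false = true
Overall: true → funded

Funded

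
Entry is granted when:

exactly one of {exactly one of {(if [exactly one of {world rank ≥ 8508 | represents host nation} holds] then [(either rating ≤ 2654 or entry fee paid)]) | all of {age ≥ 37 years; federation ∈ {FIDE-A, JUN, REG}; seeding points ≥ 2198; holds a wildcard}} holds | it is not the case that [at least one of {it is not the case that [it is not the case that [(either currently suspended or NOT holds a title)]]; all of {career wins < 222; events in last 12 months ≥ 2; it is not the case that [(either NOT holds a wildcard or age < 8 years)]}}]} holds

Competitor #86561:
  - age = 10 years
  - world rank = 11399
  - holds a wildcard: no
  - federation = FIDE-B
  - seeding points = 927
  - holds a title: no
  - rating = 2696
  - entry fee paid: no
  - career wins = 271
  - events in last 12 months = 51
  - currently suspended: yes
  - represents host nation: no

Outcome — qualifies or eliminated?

Atomic conditions:
  world rank ≥ 8508: 11399 ≥ 8508 is true
  represents host nation: no → false
  rating ≤ 2654: 2696 ≤ 2654 is false
  entry fee paid: no → false
  age ≥ 37 years: 10 ≥ 37 is false
  federation ∈ {FIDE-A, JUN, REG}: FIDE-B is not in the set → false
  seeding points ≥ 2198: 927 ≥ 2198 is false
  holds a wildcard: no → false
  currently suspended: yes → true
  NOT holds a title: no → true
  career wins < 222: 271 < 222 is false
  events in last 12 months ≥ 2: 51 ≥ 2 is true
  NOT holds a wildcard: no → true
  age < 8 years: 10 < 8 is false
Combine:
[1.1.1] exactly-one(true, false) = true
[1.1.2] false OR false = false
[1.1] true → false = false
[1.2] false AND false AND false AND false = false
[1] exactly-one(false, false) = false
[2.1.1.1.1] true OR true = true
[2.1.1.1] NOT true = false
[2.1.1] NOT false = true
[2.1.2.3.1] true OR false = true
[2.1.2.3] NOT true = false
[2.1.2] false AND true AND false = false
[2.1] true OR false = true
[2] NOT true = false
[root] exactly-one(false, false) = false
Overall: false → eliminated

Eliminated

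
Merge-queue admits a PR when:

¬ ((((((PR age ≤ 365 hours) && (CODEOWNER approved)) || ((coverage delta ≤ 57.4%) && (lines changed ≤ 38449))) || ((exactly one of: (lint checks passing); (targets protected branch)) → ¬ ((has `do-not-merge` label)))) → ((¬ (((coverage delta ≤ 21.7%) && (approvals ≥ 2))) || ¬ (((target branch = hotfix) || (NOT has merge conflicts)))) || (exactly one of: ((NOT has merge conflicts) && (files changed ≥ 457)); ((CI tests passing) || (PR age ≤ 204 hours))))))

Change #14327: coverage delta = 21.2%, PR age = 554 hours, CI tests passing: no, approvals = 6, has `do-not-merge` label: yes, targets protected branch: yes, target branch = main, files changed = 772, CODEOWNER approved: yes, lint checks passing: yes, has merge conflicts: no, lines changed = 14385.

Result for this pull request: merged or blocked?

Blocked

Atomic conditions:
  PR age ≤ 365 hours: 554 ≤ 365 is false
  CODEOWNER approved: yes → true
  coverage delta ≤ 57.4%: 21.2 ≤ 57.4 is true
  lines changed ≤ 38449: 14385 ≤ 38449 is true
  lint checks passing: yes → true
  targets protected branch: yes → true
  has `do-not-merge` label: yes → true
  coverage delta ≤ 21.7%: 21.2 ≤ 21.7 is true
  approvals ≥ 2: 6 ≥ 2 is true
  target branch = hotfix: main == hotfix is false
  NOT has merge conflicts: no → true
  files changed ≥ 457: 772 ≥ 457 is true
  CI tests passing: no → false
  PR age ≤ 204 hours: 554 ≤ 204 is false
Combine:
[1.1.1.1] false AND true = false
[1.1.1.2] true AND true = true
[1.1.1] false OR true = true
[1.1.2.1] exactly-one(true, true) = false
[1.1.2.2] NOT true = false
[1.1.2] false → false (antecedent false ⇒ implication holds) = true
[1.1] true OR true = true
[1.2.1.1.1] true AND true = true
[1.2.1.1] NOT true = false
[1.2.1.2.1] false OR true = true
[1.2.1.2] NOT true = false
[1.2.1] false OR false = false
[1.2.2.1] true AND true = true
[1.2.2.2] false OR false = false
[1.2.2] exactly-one(true, false) = true
[1.2] false OR true = true
[1] true → true = true
[root] NOT true = false
Overall: false → blocked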